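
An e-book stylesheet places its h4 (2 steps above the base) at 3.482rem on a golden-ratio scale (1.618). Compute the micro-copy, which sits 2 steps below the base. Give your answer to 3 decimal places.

3.482 ÷ 1.618⁴ = 3.482 ÷ 6.85353 ≈ 0.508

0.508rem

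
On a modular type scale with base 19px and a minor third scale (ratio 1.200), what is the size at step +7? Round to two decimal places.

19.0 × 1.200⁷ = 19.0 × 3.58318 ≈ 68.08

68.08px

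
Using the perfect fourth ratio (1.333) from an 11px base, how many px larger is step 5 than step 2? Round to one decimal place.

26.8px

Step 2: 11.0 × 1.333² = 19.546px
Step 5: 11.0 × 1.333⁵ = 46.296px
Difference: 46.296 − 19.546 = 26.750px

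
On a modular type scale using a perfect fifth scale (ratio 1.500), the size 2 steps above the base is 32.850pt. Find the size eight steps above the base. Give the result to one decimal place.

374.2pt

Moving from step +2 to step +8 is 6 steps up, so multiply by r⁶.
32.850 × 1.500⁶ = 32.850 × 11.39062 ≈ 374.182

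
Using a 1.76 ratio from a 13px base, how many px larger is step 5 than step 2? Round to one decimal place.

Step 2: 13.0 × 1.76² = 40.269px
Step 5: 13.0 × 1.76⁵ = 219.536px
Difference: 219.536 − 40.269 = 179.267px

179.3px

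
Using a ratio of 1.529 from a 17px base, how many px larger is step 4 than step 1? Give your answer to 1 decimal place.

66.9px

Step 1: 17.0 × 1.529 = 25.993px
Step 4: 17.0 × 1.529⁴ = 92.914px
Difference: 92.914 − 25.993 = 66.921px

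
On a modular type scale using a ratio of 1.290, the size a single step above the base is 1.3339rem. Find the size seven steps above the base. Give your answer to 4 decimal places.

1.3339 × 1.290⁶ = 1.3339 × 4.60827 ≈ 6.1470

6.1470rem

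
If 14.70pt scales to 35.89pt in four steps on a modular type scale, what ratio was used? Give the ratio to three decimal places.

r⁴ = 35.89 / 14.70, so r = (35.89/14.70)^(1/4).
r = 2.4415^(1/4) ≈ 1.2500

1.250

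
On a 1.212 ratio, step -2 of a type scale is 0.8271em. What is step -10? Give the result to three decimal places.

0.8271 ÷ 1.212⁸ = 0.8271 ÷ 4.65609 ≈ 0.178

0.178em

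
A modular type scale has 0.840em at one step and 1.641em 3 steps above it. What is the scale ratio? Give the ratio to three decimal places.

The ratio satisfies 0.840 × r³ = 1.641, so r = (1.641 / 0.840)^(1/3).
r = 1.9536^(1/3) ≈ 1.2501

1.250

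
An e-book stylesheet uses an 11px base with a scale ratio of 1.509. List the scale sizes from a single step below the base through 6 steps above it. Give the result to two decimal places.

Step -1: 11.0 ÷ 1.509 = 7.29
Step 0: 11px
Step 1: 11.0 × 1.509 = 16.60
Step 2: 11.0 × 1.509² = 25.05
Step 3: 11.0 × 1.509³ = 37.80
Step 4: 11.0 × 1.509⁴ = 57.04
Step 5: 11.0 × 1.509⁵ = 86.07
Step 6: 11.0 × 1.509⁶ = 129.88

7.29px, 11.00px, 16.60px, 25.05px, 37.80px, 57.04px, 86.07px, 129.88px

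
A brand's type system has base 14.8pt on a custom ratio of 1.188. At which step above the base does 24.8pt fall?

1.188ⁿ = 24.8 / 14.8 = 1.6757
n = ln(1.6757) / ln(1.188) = 0.5162 / 0.1723 ≈ 3.00

3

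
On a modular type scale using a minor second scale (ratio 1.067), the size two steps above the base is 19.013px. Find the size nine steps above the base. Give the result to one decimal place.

The gap is 9 − (2) = 7 steps, so the factor is 1.067^7.
19.013 × 1.067⁷ = 19.013 × 1.57453 ≈ 29.937

29.9px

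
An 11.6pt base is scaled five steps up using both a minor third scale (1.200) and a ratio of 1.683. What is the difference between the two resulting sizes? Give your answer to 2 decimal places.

Minor third: 11.6 × 1.200⁵ = 28.8645pt
At 1.683: 11.6 × 1.683⁵ = 156.6313pt
Difference: 156.6313 − 28.8645 = 127.7668pt

127.77pt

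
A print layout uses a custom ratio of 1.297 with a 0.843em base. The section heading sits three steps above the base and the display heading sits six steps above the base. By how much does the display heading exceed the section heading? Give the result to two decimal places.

Step 3: 0.843 × 1.297³ = 1.8393em
Step 6: 0.843 × 1.297⁶ = 4.0130em
Difference: 4.0130 − 1.8393 = 2.1737em

2.17em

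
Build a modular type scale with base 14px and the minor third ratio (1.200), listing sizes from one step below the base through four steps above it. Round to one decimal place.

Step -1: 14.0 ÷ 1.200 = 11.7
Step 0: 14px
Step 1: 14.0 × 1.200 = 16.8
Step 2: 14.0 × 1.200² = 20.2
Step 3: 14.0 × 1.200³ = 24.2
Step 4: 14.0 × 1.200⁴ = 29.0

11.7px, 14.0px, 16.8px, 20.2px, 24.2px, 29.0px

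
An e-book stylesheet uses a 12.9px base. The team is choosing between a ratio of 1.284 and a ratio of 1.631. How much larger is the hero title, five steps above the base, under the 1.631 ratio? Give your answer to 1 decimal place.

At 1.284: 12.9 × 1.284⁵ = 45.021px
At 1.631: 12.9 × 1.631⁵ = 148.888px
Difference: 148.888 − 45.021 = 103.867px

103.9px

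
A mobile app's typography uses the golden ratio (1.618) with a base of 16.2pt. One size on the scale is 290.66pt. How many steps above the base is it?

1.618ⁿ = 290.66 / 16.2 = 17.9420
n = ln(17.9420) / ln(1.618) = 2.8871 / 0.4812 ≈ 6.00

6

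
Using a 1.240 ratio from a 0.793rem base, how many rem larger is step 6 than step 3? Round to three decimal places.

Step 3: 0.793 × 1.240³ = 1.51195rem
Step 6: 0.793 × 1.240⁶ = 2.88273rem
Difference: 2.88273 − 1.51195 = 1.37078rem

1.371rem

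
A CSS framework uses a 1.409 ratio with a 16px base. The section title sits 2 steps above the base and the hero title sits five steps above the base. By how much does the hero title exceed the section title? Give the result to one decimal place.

Step 2: 16.0 × 1.409² = 31.764px
Step 5: 16.0 × 1.409⁵ = 88.854px
Difference: 88.854 − 31.764 = 57.090px

57.1px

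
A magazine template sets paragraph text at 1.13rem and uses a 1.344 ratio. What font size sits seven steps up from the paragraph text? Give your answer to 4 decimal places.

Every step multiplies by the scale ratio.
1.13 × 1.344⁷ = 1.13 × 7.92127 ≈ 8.9510

8.9510rem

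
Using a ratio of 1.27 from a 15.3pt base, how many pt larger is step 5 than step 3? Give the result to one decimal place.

19.2pt

Step 3: 15.3 × 1.27³ = 31.340pt
Step 5: 15.3 × 1.27⁵ = 50.549pt
Difference: 50.549 − 31.340 = 19.209pt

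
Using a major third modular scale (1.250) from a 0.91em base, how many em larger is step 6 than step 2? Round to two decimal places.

2.05em

Step 2: 0.91 × 1.250² = 1.4219em
Step 6: 0.91 × 1.250⁶ = 3.4714em
Difference: 3.4714 − 1.4219 = 2.0495em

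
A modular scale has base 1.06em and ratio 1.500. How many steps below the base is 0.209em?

4

1.500ⁿ = 1.06 / 0.209 = 5.0718
n = ln(5.0718) / ln(1.500) = 1.6237 / 0.4055 ≈ 4.00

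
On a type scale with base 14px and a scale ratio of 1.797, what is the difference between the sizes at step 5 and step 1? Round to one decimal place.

237.2px

Step 1: 14.0 × 1.797 = 25.158px
Step 5: 14.0 × 1.797⁵ = 262.342px
Difference: 262.342 − 25.158 = 237.184px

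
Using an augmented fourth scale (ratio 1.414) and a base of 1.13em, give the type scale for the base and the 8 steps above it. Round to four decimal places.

Step 0: 1.13em
Step 1: 1.13 × 1.414 = 1.5978
Step 2: 1.13 × 1.414² = 2.2593
Step 3: 1.13 × 1.414³ = 3.1947
Step 4: 1.13 × 1.414⁴ = 4.5173
Step 5: 1.13 × 1.414⁵ = 6.3874
Step 6: 1.13 × 1.414⁶ = 9.0318
Step 7: 1.13 × 1.414⁷ = 12.7710
Step 8: 1.13 × 1.414⁸ = 18.0582

1.1300em, 1.5978em, 2.2593em, 3.1947em, 4.5173em, 6.3874em, 9.0318em, 12.7710em, 18.0582em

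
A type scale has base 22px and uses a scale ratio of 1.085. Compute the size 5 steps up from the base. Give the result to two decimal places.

22.0 × 1.085⁵ = 22.0 × 1.50366 ≈ 33.08

33.08px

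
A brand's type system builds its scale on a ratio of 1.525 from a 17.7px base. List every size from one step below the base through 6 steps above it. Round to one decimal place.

11.6px, 17.7px, 27.0px, 41.2px, 62.8px, 95.7px, 146.0px, 222.6px

Step -1: 17.7 ÷ 1.525 = 11.6
Step 0: 17.7px
Step 1: 17.7 × 1.525 = 27.0
Step 2: 17.7 × 1.525² = 41.2
Step 3: 17.7 × 1.525³ = 62.8
Step 4: 17.7 × 1.525⁴ = 95.7
Step 5: 17.7 × 1.525⁵ = 146.0
Step 6: 17.7 × 1.525⁶ = 222.6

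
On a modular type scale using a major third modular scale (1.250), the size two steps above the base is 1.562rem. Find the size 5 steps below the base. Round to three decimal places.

0.328rem

Moving from step +2 to step -5 is 7 steps down, so divide by r⁷.
1.562 ÷ 1.250⁷ = 1.562 ÷ 4.76837 ≈ 0.328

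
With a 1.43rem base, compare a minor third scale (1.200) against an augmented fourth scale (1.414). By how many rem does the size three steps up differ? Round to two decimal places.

Minor third: 1.43 × 1.200³ = 2.4710rem
Augmented fourth: 1.43 × 1.414³ = 4.0428rem
Difference: 4.0428 − 2.4710 = 1.5718rem

1.57rem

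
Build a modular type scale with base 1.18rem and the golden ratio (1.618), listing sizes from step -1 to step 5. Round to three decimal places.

0.729rem, 1.180rem, 1.909rem, 3.089rem, 4.998rem, 8.087rem, 13.085rem

Step -1: 1.18 ÷ 1.618 = 0.729
Step 0: 1.18rem
Step 1: 1.18 × 1.618 = 1.909
Step 2: 1.18 × 1.618² = 3.089
Step 3: 1.18 × 1.618³ = 4.998
Step 4: 1.18 × 1.618⁴ = 8.087
Step 5: 1.18 × 1.618⁵ = 13.085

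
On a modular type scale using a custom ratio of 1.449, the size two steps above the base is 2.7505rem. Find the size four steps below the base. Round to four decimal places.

The gap is -4 − (2) = -6 steps, so the factor is 1.449^-6.
2.7505 ÷ 1.449⁶ = 2.7505 ÷ 9.25572 ≈ 0.2972

0.2972rem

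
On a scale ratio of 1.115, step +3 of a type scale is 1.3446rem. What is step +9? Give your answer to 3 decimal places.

2.584rem

1.3446 × 1.115⁶ = 1.3446 × 1.92154 ≈ 2.584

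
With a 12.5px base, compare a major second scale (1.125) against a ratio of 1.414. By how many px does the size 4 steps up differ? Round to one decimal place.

Major second: 12.5 × 1.125⁴ = 20.023px
At 1.414: 12.5 × 1.414⁴ = 49.970px
Difference: 49.970 − 20.023 = 29.947px

29.9px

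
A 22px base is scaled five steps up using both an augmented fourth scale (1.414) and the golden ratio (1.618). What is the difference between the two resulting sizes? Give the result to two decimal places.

Augmented fourth: 22.0 × 1.414⁵ = 124.3569px
Golden ratio: 22.0 × 1.618⁵ = 243.9581px
Difference: 243.9581 − 124.3569 = 119.6012px

119.60px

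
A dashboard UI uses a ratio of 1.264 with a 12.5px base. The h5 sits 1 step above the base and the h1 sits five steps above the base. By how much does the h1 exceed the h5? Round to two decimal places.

24.53px

Step 1: 12.5 × 1.264 = 15.8000px
Step 5: 12.5 × 1.264⁵ = 40.3316px
Difference: 40.3316 − 15.8000 = 24.5316px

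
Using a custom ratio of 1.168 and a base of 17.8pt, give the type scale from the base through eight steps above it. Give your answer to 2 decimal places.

17.80pt, 20.79pt, 24.28pt, 28.36pt, 33.13pt, 38.69pt, 45.19pt, 52.79pt, 61.65pt

Step 0: 17.8pt
Step 1: 17.8 × 1.168 = 20.79
Step 2: 17.8 × 1.168² = 24.28
Step 3: 17.8 × 1.168³ = 28.36
Step 4: 17.8 × 1.168⁴ = 33.13
Step 5: 17.8 × 1.168⁵ = 38.69
Step 6: 17.8 × 1.168⁶ = 45.19
Step 7: 17.8 × 1.168⁷ = 52.79
Step 8: 17.8 × 1.168⁸ = 61.65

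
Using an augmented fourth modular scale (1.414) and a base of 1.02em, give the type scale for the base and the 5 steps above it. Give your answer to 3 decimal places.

1.020em, 1.442em, 2.039em, 2.884em, 4.078em, 5.766em

Step 0: 1.02em
Step 1: 1.02 × 1.414 = 1.442
Step 2: 1.02 × 1.414² = 2.039
Step 3: 1.02 × 1.414³ = 2.884
Step 4: 1.02 × 1.414⁴ = 4.078
Step 5: 1.02 × 1.414⁵ = 5.766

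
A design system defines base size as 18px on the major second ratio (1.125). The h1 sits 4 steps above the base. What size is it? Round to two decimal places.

18.0 × 1.125⁴ = 18.0 × 1.60181 ≈ 28.83

28.83px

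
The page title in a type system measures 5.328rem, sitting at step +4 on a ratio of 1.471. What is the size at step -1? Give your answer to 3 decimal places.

5.328 ÷ 1.471⁵ = 5.328 ÷ 6.88753 ≈ 0.774

0.774rem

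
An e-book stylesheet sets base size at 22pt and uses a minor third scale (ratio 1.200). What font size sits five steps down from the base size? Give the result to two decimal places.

8.84pt

Every step multiplies by the scale ratio.
22.0 ÷ 1.200⁵ = 22.0 ÷ 2.48832 ≈ 8.84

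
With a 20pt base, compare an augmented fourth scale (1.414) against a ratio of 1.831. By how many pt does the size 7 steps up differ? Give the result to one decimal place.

1153.9pt

Augmented fourth: 20.0 × 1.414⁷ = 226.035pt
At 1.831: 20.0 × 1.831⁷ = 1379.903pt
Difference: 1379.903 − 226.035 = 1153.868pt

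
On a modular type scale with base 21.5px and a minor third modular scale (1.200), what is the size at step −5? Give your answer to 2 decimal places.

8.64px

A modular type scale is a geometric sequence: sizeₙ = base × rⁿ.
21.5 ÷ 1.200⁵ = 21.5 ÷ 2.48832 ≈ 8.64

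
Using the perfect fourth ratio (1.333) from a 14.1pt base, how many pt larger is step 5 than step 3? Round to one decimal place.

25.9pt

Step 3: 14.1 × 1.333³ = 33.397pt
Step 5: 14.1 × 1.333⁵ = 59.343pt
Difference: 59.343 − 33.397 = 25.946pt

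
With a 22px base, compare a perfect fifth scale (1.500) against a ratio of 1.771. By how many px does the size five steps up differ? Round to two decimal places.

Perfect fifth: 22.0 × 1.500⁵ = 167.0625px
At 1.771: 22.0 × 1.771⁵ = 383.2794px
Difference: 383.2794 − 167.0625 = 216.2169px

216.22px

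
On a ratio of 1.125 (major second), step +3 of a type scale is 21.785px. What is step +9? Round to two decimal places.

44.16px

The gap is 9 − (3) = 6 steps, so the factor is 1.125^6.
21.785 × 1.125⁶ = 21.785 × 2.02729 ≈ 44.164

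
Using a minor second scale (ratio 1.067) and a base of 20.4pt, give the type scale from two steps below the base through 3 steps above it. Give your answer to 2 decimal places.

17.92pt, 19.12pt, 20.40pt, 21.77pt, 23.23pt, 24.78pt

Step -2: 20.4 ÷ 1.067² = 17.92
Step -1: 20.4 ÷ 1.067 = 19.12
Step 0: 20.4pt
Step 1: 20.4 × 1.067 = 21.77
Step 2: 20.4 × 1.067² = 23.23
Step 3: 20.4 × 1.067³ = 24.78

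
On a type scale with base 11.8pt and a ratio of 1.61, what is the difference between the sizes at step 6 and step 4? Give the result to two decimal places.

Step 4: 11.8 × 1.61⁴ = 79.2840pt
Step 6: 11.8 × 1.61⁶ = 205.5120pt
Difference: 205.5120 − 79.2840 = 126.2280pt

126.23pt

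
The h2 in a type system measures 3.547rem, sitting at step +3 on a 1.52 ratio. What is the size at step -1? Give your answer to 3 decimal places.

Moving from step +3 to step -1 is 4 steps down, so divide by r⁴.
3.547 ÷ 1.52⁴ = 3.547 ÷ 5.33795 ≈ 0.664

0.664rem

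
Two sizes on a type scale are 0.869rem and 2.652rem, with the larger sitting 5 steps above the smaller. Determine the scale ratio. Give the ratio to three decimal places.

r⁵ = 2.652 / 0.869, so r = (2.652/0.869)^(1/5).
r = 3.0518^(1/5) ≈ 1.2500

1.250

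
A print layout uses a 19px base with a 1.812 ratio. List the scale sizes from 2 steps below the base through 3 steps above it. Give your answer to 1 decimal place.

5.8px, 10.5px, 19.0px, 34.4px, 62.4px, 113.0px

Step -2: 19.0 ÷ 1.812² = 5.8
Step -1: 19.0 ÷ 1.812 = 10.5
Step 0: 19px
Step 1: 19.0 × 1.812 = 34.4
Step 2: 19.0 × 1.812² = 62.4
Step 3: 19.0 × 1.812³ = 113.0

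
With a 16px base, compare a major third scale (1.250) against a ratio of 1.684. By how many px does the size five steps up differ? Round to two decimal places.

Major third: 16.0 × 1.250⁵ = 48.8281px
At 1.684: 16.0 × 1.684⁵ = 216.6858px
Difference: 216.6858 − 48.8281 = 167.8577px

167.86px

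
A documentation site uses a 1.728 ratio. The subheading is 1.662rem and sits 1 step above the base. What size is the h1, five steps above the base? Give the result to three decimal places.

1.662 × 1.728⁴ = 1.662 × 8.91610 ≈ 14.819

14.819rem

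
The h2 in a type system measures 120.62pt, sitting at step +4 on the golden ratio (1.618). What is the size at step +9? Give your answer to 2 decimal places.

1337.56pt

120.62 × 1.618⁵ = 120.62 × 11.08901 ≈ 1337.556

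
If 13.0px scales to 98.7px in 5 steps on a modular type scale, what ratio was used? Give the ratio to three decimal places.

r⁵ = 98.7 / 13.0, so r = (98.7/13.0)^(1/5).
r = 7.5923^(1/5) ≈ 1.4999

1.500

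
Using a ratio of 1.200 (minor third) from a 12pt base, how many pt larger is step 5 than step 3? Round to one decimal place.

Step 3: 12.0 × 1.200³ = 20.736pt
Step 5: 12.0 × 1.200⁵ = 29.860pt
Difference: 29.860 − 20.736 = 9.124pt

9.1pt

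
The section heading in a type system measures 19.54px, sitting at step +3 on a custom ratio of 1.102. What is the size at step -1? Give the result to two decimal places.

13.25px

19.54 ÷ 1.102⁴ = 19.54 ÷ 1.47478 ≈ 13.249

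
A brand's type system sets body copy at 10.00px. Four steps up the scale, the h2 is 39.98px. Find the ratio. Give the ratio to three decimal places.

1.414

The ratio satisfies 10.00 × r⁴ = 39.98, so r = (39.98 / 10.00)^(1/4).
r = 3.9980^(1/4) ≈ 1.4140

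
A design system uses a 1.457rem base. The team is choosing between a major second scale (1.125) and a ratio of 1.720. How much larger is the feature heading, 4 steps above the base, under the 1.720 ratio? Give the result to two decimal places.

Major second: 1.457 × 1.125⁴ = 2.3338rem
At 1.720: 1.457 × 1.720⁴ = 12.7519rem
Difference: 12.7519 − 2.3338 = 10.4181rem

10.42rem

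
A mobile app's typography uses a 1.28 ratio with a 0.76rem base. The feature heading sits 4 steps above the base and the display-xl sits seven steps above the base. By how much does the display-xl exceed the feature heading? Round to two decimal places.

2.24rem

Step 4: 0.76 × 1.28⁴ = 2.0401rem
Step 7: 0.76 × 1.28⁷ = 4.2784rem
Difference: 4.2784 − 2.0401 = 2.2383rem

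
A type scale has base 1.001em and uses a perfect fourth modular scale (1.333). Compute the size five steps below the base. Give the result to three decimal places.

Every step multiplies by the scale ratio.
1.001 ÷ 1.333⁵ = 1.001 ÷ 4.20873 ≈ 0.238

0.238em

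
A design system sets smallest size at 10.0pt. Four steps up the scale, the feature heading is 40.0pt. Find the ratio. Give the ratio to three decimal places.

r⁴ = 40.0 / 10.0, so r = (40.0/10.0)^(1/4).
r = 4.0000^(1/4) ≈ 1.4142

1.414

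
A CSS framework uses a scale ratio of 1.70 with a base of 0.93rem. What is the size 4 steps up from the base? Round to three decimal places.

0.93 × 1.70⁴ = 0.93 × 8.35210 ≈ 7.767

7.767rem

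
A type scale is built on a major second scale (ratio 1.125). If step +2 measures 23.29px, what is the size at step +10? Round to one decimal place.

59.8px

23.29 × 1.125⁸ = 23.29 × 2.56578 ≈ 59.757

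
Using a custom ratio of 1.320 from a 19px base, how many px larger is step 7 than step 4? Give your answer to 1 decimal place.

Step 4: 19.0 × 1.320⁴ = 57.683px
Step 7: 19.0 × 1.320⁷ = 132.670px
Difference: 132.670 − 57.683 = 74.987px

75.0px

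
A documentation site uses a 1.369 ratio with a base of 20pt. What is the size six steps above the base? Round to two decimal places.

131.66pt

20.0 × 1.369⁶ = 20.0 × 6.58295 ≈ 131.66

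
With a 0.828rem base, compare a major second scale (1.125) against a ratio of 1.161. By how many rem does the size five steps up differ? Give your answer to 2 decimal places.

0.25rem

Major second: 0.828 × 1.125⁵ = 1.4921rem
At 1.161: 0.828 × 1.161⁵ = 1.7466rem
Difference: 1.7466 − 1.4921 = 0.2545rem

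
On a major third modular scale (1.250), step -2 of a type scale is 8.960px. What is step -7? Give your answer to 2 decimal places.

2.94px

8.960 ÷ 1.250⁵ = 8.960 ÷ 3.05176 ≈ 2.936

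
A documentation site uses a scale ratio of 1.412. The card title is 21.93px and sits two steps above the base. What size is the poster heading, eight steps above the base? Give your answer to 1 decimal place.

Moving from step +2 to step +8 is 6 steps up, so multiply by r⁶.
21.93 × 1.412⁶ = 21.93 × 7.92516 ≈ 173.799

173.8px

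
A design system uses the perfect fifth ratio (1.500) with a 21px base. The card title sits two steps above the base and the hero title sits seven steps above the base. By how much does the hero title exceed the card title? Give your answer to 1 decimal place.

311.6px

Step 2: 21.0 × 1.500² = 47.250px
Step 7: 21.0 × 1.500⁷ = 358.805px
Difference: 358.805 − 47.250 = 311.555px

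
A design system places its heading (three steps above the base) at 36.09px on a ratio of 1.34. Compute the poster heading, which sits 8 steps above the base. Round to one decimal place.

The gap is 8 − (3) = 5 steps, so the factor is 1.34^5.
36.09 × 1.34⁵ = 36.09 × 4.32040 ≈ 155.923

155.9px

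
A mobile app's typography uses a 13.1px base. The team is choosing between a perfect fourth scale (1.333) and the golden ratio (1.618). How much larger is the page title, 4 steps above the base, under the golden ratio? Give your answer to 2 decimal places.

Perfect fourth: 13.1 × 1.333⁴ = 41.3611px
Golden ratio: 13.1 × 1.618⁴ = 89.7812px
Difference: 89.7812 − 41.3611 = 48.4201px

48.42px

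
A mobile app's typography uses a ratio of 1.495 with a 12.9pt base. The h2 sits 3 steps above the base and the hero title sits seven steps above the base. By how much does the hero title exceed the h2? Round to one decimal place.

172.2pt

Step 3: 12.9 × 1.495³ = 43.104pt
Step 7: 12.9 × 1.495⁷ = 215.317pt
Difference: 215.317 − 43.104 = 172.213pt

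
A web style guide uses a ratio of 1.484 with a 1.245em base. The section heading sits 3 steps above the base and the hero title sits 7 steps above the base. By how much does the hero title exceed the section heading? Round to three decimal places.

15.665em

Step 3: 1.245 × 1.484³ = 4.06884em
Step 7: 1.245 × 1.484⁷ = 19.73362em
Difference: 19.73362 − 4.06884 = 15.66478em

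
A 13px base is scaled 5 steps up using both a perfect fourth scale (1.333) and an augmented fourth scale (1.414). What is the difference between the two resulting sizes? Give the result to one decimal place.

18.8px

Perfect fourth: 13.0 × 1.333⁵ = 54.713px
Augmented fourth: 13.0 × 1.414⁵ = 73.484px
Difference: 73.484 − 54.713 = 18.771px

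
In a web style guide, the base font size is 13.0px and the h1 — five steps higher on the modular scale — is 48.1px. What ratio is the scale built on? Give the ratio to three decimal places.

1.299

r⁵ = 48.1 / 13.0, so r = (48.1/13.0)^(1/5).
r = 3.7000^(1/5) ≈ 1.2991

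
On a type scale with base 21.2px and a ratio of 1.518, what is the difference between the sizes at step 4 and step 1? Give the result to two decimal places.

Step 1: 21.2 × 1.518 = 32.1816px
Step 4: 21.2 × 1.518⁴ = 112.5701px
Difference: 112.5701 − 32.1816 = 80.3885px

80.39px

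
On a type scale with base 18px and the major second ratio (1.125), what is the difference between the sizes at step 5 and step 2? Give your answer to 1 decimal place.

9.7px

Step 2: 18.0 × 1.125² = 22.781px
Step 5: 18.0 × 1.125⁵ = 32.437px
Difference: 32.437 − 22.781 = 9.656px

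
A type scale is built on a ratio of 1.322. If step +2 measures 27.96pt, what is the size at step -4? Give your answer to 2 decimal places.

5.24pt

27.96 ÷ 1.322⁶ = 27.96 ÷ 5.33812 ≈ 5.238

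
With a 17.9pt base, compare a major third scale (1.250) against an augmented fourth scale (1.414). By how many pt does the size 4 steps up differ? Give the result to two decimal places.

27.86pt

Major third: 17.9 × 1.250⁴ = 43.7012pt
Augmented fourth: 17.9 × 1.414⁴ = 71.5568pt
Difference: 71.5568 − 43.7012 = 27.8556pt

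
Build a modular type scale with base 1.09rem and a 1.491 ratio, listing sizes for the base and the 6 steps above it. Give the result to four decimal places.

Step 0: 1.09rem
Step 1: 1.09 × 1.491 = 1.6252
Step 2: 1.09 × 1.491² = 2.4232
Step 3: 1.09 × 1.491³ = 3.6129
Step 4: 1.09 × 1.491⁴ = 5.3869
Step 5: 1.09 × 1.491⁵ = 8.0318
Step 6: 1.09 × 1.491⁶ = 11.9755

1.0900rem, 1.6252rem, 2.4232rem, 3.6129rem, 5.3869rem, 8.0318rem, 11.9755rem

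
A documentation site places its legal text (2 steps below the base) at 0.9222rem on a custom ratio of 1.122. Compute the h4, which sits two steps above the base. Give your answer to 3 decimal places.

The gap is 2 − (-2) = 4 steps, so the factor is 1.122^4.
0.9222 × 1.122⁴ = 0.9222 × 1.58479 ≈ 1.461

1.461rem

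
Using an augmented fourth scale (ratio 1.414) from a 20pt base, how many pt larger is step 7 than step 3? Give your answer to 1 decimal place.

Step 3: 20.0 × 1.414³ = 56.543pt
Step 7: 20.0 × 1.414⁷ = 226.035pt
Difference: 226.035 − 56.543 = 169.492pt

169.5pt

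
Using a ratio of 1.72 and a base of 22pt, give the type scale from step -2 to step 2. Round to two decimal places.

7.44pt, 12.79pt, 22.00pt, 37.84pt, 65.08pt

Step -2: 22.0 ÷ 1.72² = 7.44
Step -1: 22.0 ÷ 1.72 = 12.79
Step 0: 22pt
Step 1: 22.0 × 1.72 = 37.84
Step 2: 22.0 × 1.72² = 65.08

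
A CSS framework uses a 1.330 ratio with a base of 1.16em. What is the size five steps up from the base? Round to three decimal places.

4.827em

1.16 × 1.330⁵ = 1.16 × 4.16158 ≈ 4.827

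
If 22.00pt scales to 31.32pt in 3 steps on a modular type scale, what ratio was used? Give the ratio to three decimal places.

1.125

The ratio satisfies 22.00 × r³ = 31.32, so r = (31.32 / 22.00)^(1/3).
r = 1.4236^(1/3) ≈ 1.1249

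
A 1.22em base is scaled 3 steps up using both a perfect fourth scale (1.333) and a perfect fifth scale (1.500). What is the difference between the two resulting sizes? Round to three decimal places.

Perfect fourth: 1.22 × 1.333³ = 2.88968em
Perfect fifth: 1.22 × 1.500³ = 4.11750em
Difference: 4.11750 − 2.88968 = 1.22782em

1.228em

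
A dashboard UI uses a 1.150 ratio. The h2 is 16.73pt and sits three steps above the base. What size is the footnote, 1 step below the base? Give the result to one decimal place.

16.73 ÷ 1.150⁴ = 16.73 ÷ 1.74901 ≈ 9.565

9.6pt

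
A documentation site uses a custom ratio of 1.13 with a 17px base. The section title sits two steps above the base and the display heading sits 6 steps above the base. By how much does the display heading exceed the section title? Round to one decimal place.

Step 2: 17.0 × 1.13² = 21.707px
Step 6: 17.0 × 1.13⁶ = 35.393px
Difference: 35.393 − 21.707 = 13.686px

13.7px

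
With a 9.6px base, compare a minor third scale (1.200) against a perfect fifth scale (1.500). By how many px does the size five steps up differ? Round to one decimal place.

49.0px

Minor third: 9.6 × 1.200⁵ = 23.888px
Perfect fifth: 9.6 × 1.500⁵ = 72.900px
Difference: 72.900 − 23.888 = 49.012px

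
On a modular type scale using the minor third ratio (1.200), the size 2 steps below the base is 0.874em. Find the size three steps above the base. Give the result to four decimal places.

2.1748em

0.874 × 1.200⁵ = 0.874 × 2.48832 ≈ 2.1748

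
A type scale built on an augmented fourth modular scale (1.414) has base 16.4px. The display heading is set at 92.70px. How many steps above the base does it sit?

5

1.414ⁿ = 92.70 / 16.4 = 5.6524
n = ln(5.6524) / ln(1.414) = 1.7321 / 0.3464 ≈ 5.00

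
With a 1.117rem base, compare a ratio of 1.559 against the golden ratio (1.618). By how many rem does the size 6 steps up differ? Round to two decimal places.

4.00rem

At 1.559: 1.117 × 1.559⁶ = 16.0372rem
Golden ratio: 1.117 × 1.618⁶ = 20.0412rem
Difference: 20.0412 − 16.0372 = 4.0040rem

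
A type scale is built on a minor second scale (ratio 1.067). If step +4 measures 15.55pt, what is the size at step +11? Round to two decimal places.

24.48pt

The gap is 11 − (4) = 7 steps, so the factor is 1.067^7.
15.55 × 1.067⁷ = 15.55 × 1.57453 ≈ 24.484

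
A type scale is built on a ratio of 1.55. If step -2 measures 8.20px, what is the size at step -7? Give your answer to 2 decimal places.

The gap is -7 − (-2) = -5 steps, so the factor is 1.55^-5.
8.20 ÷ 1.55⁵ = 8.20 ÷ 8.94661 ≈ 0.917

0.92px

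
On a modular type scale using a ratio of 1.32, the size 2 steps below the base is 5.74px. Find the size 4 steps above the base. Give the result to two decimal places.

5.74 × 1.32⁶ = 5.74 × 5.28985 ≈ 30.364

30.36px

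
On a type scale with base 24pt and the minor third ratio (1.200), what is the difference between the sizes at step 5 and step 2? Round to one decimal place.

25.2pt

Step 2: 24.0 × 1.200² = 34.560pt
Step 5: 24.0 × 1.200⁵ = 59.720pt
Difference: 59.720 − 34.560 = 25.160pt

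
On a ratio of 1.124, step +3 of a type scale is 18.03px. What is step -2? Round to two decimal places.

Moving from step +3 to step -2 is 5 steps down, so divide by r⁵.
18.03 ÷ 1.124⁵ = 18.03 ÷ 1.79404 ≈ 10.050

10.05px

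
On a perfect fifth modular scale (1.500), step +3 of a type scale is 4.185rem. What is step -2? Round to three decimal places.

0.551rem

4.185 ÷ 1.500⁵ = 4.185 ÷ 7.59375 ≈ 0.551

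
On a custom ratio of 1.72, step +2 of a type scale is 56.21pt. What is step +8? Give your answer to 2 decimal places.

1455.41pt

The gap is 8 − (2) = 6 steps, so the factor is 1.72^6.
56.21 × 1.72⁶ = 56.21 × 25.89230 ≈ 1455.406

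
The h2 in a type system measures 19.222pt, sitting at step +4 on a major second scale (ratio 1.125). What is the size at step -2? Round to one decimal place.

9.5pt

19.222 ÷ 1.125⁶ = 19.222 ÷ 2.02729 ≈ 9.482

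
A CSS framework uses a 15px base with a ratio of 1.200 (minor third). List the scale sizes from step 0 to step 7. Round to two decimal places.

15.00px, 18.00px, 21.60px, 25.92px, 31.10px, 37.32px, 44.79px, 53.75px

Step 0: 15px
Step 1: 15.0 × 1.200 = 18.00
Step 2: 15.0 × 1.200² = 21.60
Step 3: 15.0 × 1.200³ = 25.92
Step 4: 15.0 × 1.200⁴ = 31.10
Step 5: 15.0 × 1.200⁵ = 37.32
Step 6: 15.0 × 1.200⁶ = 44.79
Step 7: 15.0 × 1.200⁷ = 53.75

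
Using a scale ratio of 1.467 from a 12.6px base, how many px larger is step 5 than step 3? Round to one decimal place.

45.8px

Step 3: 12.6 × 1.467³ = 39.780px
Step 5: 12.6 × 1.467⁵ = 85.609px
Difference: 85.609 − 39.780 = 45.829px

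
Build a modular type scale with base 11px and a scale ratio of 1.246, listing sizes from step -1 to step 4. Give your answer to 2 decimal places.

8.83px, 11.00px, 13.71px, 17.08px, 21.28px, 26.51px

Step -1: 11.0 ÷ 1.246 = 8.83
Step 0: 11px
Step 1: 11.0 × 1.246 = 13.71
Step 2: 11.0 × 1.246² = 17.08
Step 3: 11.0 × 1.246³ = 21.28
Step 4: 11.0 × 1.246⁴ = 26.51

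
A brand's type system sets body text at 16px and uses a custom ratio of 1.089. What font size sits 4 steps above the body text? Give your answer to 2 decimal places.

Each step on a modular scale multiplies by the ratio, so the size n steps from the base is base × ratioⁿ.
16.0 × 1.089⁴ = 16.0 × 1.40641 ≈ 22.50

22.50px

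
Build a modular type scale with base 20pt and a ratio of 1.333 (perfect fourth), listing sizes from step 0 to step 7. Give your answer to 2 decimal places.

Step 0: 20pt
Step 1: 20.0 × 1.333 = 26.66
Step 2: 20.0 × 1.333² = 35.54
Step 3: 20.0 × 1.333³ = 47.37
Step 4: 20.0 × 1.333⁴ = 63.15
Step 5: 20.0 × 1.333⁵ = 84.17
Step 6: 20.0 × 1.333⁶ = 112.20
Step 7: 20.0 × 1.333⁷ = 149.57

20.00pt, 26.66pt, 35.54pt, 47.37pt, 63.15pt, 84.17pt, 112.20pt, 149.57pt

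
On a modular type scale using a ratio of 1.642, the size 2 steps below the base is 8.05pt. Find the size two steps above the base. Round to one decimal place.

The gap is 2 − (-2) = 4 steps, so the factor is 1.642^4.
8.05 × 1.642⁴ = 8.05 × 7.26930 ≈ 58.518

58.5pt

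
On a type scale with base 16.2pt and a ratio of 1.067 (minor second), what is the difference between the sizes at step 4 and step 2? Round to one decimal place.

Step 2: 16.2 × 1.067² = 18.444pt
Step 4: 16.2 × 1.067⁴ = 20.998pt
Difference: 20.998 − 18.444 = 2.554pt

2.6pt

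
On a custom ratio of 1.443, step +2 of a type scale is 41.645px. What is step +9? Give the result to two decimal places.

542.53px

41.645 × 1.443⁷ = 41.645 × 13.02760 ≈ 542.534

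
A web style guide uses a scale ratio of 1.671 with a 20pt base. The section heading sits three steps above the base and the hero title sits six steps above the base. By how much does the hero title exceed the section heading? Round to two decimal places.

342.08pt

Step 3: 20.0 × 1.671³ = 93.3167pt
Step 6: 20.0 × 1.671⁶ = 435.4003pt
Difference: 435.4003 − 93.3167 = 342.0836pt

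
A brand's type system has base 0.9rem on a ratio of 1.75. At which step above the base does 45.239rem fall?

7

1.75ⁿ = 45.239 / 0.9 = 50.2656
n = ln(50.2656) / ln(1.75) = 3.9173 / 0.5596 ≈ 7.00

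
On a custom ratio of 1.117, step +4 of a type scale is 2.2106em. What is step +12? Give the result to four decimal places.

Moving from step +4 to step +12 is 8 steps up, so multiply by r⁸.
2.2106 × 1.117⁸ = 2.2106 × 2.42340 ≈ 5.3572

5.3572em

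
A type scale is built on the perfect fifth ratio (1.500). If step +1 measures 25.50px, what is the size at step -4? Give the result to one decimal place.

3.4px

Moving from step +1 to step -4 is 5 steps down, so divide by r⁵.
25.50 ÷ 1.500⁵ = 25.50 ÷ 7.59375 ≈ 3.358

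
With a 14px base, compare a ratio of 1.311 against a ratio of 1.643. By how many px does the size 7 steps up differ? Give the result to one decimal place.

359.3px

At 1.311: 14.0 × 1.311⁷ = 93.185px
At 1.643: 14.0 × 1.643⁷ = 452.471px
Difference: 452.471 − 93.185 = 359.286px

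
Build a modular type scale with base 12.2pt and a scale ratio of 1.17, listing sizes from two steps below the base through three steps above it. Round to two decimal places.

Step -2: 12.2 ÷ 1.17² = 8.91
Step -1: 12.2 ÷ 1.17 = 10.43
Step 0: 12.2pt
Step 1: 12.2 × 1.17 = 14.27
Step 2: 12.2 × 1.17² = 16.70
Step 3: 12.2 × 1.17³ = 19.54

8.91pt, 10.43pt, 12.20pt, 14.27pt, 16.70pt, 19.54pt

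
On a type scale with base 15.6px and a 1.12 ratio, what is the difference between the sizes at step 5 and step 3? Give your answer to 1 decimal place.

5.6px

Step 3: 15.6 × 1.12³ = 21.917px
Step 5: 15.6 × 1.12⁵ = 27.493px
Difference: 27.493 − 21.917 = 5.576px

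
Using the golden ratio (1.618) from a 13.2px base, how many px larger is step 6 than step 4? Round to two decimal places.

Step 4: 13.2 × 1.618⁴ = 90.4665px
Step 6: 13.2 × 1.618⁶ = 236.8345px
Difference: 236.8345 − 90.4665 = 146.3680px

146.37px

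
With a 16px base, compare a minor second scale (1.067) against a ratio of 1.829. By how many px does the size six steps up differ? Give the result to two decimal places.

575.36px

Minor second: 16.0 × 1.067⁶ = 23.6106px
At 1.829: 16.0 × 1.829⁶ = 598.9661px
Difference: 598.9661 − 23.6106 = 575.3555px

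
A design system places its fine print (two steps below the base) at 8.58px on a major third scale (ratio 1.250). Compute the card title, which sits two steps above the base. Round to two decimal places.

20.95px

The gap is 2 − (-2) = 4 steps, so the factor is 1.250^4.
8.58 × 1.250⁴ = 8.58 × 2.44141 ≈ 20.947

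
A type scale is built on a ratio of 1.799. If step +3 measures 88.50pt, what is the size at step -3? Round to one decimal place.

2.6pt

88.50 ÷ 1.799⁶ = 88.50 ÷ 33.89901 ≈ 2.611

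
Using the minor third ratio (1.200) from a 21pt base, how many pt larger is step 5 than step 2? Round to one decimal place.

22.0pt

Step 2: 21.0 × 1.200² = 30.240pt
Step 5: 21.0 × 1.200⁵ = 52.255pt
Difference: 52.255 − 30.240 = 22.015pt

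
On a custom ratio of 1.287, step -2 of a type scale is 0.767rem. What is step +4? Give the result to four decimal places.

3.4855rem

0.767 × 1.287⁶ = 0.767 × 4.54434 ≈ 3.4855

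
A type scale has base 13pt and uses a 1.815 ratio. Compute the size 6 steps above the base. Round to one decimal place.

464.7pt

13.0 × 1.815⁶ = 13.0 × 35.74866 ≈ 464.73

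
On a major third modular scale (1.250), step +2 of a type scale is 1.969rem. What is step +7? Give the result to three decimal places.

1.969 × 1.250⁵ = 1.969 × 3.05176 ≈ 6.009

6.009rem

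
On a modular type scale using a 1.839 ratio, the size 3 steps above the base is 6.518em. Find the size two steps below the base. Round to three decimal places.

0.310em

6.518 ÷ 1.839⁵ = 6.518 ÷ 21.03336 ≈ 0.310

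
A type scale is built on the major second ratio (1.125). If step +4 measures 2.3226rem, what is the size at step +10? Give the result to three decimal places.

2.3226 × 1.125⁶ = 2.3226 × 2.02729 ≈ 4.709

4.709rem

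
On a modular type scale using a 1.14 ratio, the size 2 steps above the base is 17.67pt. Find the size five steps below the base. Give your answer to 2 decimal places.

7.06pt

17.67 ÷ 1.14⁷ = 17.67 ÷ 2.50227 ≈ 7.062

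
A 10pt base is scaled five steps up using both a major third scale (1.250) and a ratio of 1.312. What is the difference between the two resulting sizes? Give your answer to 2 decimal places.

8.36pt

Major third: 10.0 × 1.250⁵ = 30.5176pt
At 1.312: 10.0 × 1.312⁵ = 38.8749pt
Difference: 38.8749 − 30.5176 = 8.3573pt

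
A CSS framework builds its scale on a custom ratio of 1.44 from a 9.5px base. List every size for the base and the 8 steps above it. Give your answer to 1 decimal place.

9.5px, 13.7px, 19.7px, 28.4px, 40.8px, 58.8px, 84.7px, 122.0px, 175.6px

Step 0: 9.5px
Step 1: 9.5 × 1.44 = 13.7
Step 2: 9.5 × 1.44² = 19.7
Step 3: 9.5 × 1.44³ = 28.4
Step 4: 9.5 × 1.44⁴ = 40.8
Step 5: 9.5 × 1.44⁵ = 58.8
Step 6: 9.5 × 1.44⁶ = 84.7
Step 7: 9.5 × 1.44⁷ = 122.0
Step 8: 9.5 × 1.44⁸ = 175.6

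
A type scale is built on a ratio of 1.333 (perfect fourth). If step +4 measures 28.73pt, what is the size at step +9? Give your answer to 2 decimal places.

120.92pt

Moving from step +4 to step +9 is 5 steps up, so multiply by r⁵.
28.73 × 1.333⁵ = 28.73 × 4.20873 ≈ 120.917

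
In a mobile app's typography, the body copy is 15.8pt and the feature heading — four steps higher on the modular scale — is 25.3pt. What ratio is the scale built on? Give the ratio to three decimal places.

r⁴ = 25.3 / 15.8, so r = (25.3/15.8)^(1/4).
r = 1.6013^(1/4) ≈ 1.1249

1.125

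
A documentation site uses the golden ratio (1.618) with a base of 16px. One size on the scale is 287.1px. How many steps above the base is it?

1.618ⁿ = 287.1 / 16 = 17.9438
n = ln(17.9438) / ln(1.618) = 2.8872 / 0.4812 ≈ 6.00

6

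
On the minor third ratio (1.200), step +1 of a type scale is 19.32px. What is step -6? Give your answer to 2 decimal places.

Moving from step +1 to step -6 is 7 steps down, so divide by r⁷.
19.32 ÷ 1.200⁷ = 19.32 ÷ 3.58318 ≈ 5.392

5.39px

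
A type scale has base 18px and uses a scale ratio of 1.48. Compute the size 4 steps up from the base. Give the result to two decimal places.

86.36px

A modular type scale is a geometric sequence: sizeₙ = base × rⁿ.
18.0 × 1.48⁴ = 18.0 × 4.79785 ≈ 86.36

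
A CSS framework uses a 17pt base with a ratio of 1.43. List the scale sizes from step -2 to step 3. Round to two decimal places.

Step -2: 17.0 ÷ 1.43² = 8.31
Step -1: 17.0 ÷ 1.43 = 11.89
Step 0: 17pt
Step 1: 17.0 × 1.43 = 24.31
Step 2: 17.0 × 1.43² = 34.76
Step 3: 17.0 × 1.43³ = 49.71

8.31pt, 11.89pt, 17.00pt, 24.31pt, 34.76pt, 49.71pt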